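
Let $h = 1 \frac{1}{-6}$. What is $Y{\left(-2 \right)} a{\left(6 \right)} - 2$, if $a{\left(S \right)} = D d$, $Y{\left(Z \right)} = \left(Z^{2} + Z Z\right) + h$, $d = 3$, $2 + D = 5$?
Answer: $\frac{137}{2} \approx 68.5$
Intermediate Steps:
$D = 3$ ($D = -2 + 5 = 3$)
$h = - \frac{1}{6}$ ($h = 1 \left(- \frac{1}{6}\right) = - \frac{1}{6} \approx -0.16667$)
$Y{\left(Z \right)} = - \frac{1}{6} + 2 Z^{2}$ ($Y{\left(Z \right)} = \left(Z^{2} + Z Z\right) - \frac{1}{6} = \left(Z^{2} + Z^{2}\right) - \frac{1}{6} = 2 Z^{2} - \frac{1}{6} = - \frac{1}{6} + 2 Z^{2}$)
$a{\left(S \right)} = 9$ ($a{\left(S \right)} = 3 \cdot 3 = 9$)
$Y{\left(-2 \right)} a{\left(6 \right)} - 2 = \left(- \frac{1}{6} + 2 \left(-2\right)^{2}\right) 9 - 2 = \left(- \frac{1}{6} + 2 \cdot 4\right) 9 - 2 = \left(- \frac{1}{6} + 8\right) 9 - 2 = \frac{47}{6} \cdot 9 - 2 = \frac{141}{2} - 2 = \frac{137}{2}$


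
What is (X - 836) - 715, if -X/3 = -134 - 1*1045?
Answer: 1986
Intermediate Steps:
X = 3537 (X = -3*(-134 - 1*1045) = -3*(-134 - 1045) = -3*(-1179) = 3537)
(X - 836) - 715 = (3537 - 836) - 715 = 2701 - 715 = 1986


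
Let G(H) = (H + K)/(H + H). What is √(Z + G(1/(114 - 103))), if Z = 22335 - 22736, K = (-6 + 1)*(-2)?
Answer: I*√1382/2 ≈ 18.588*I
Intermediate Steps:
K = 10 (K = -5*(-2) = 10)
G(H) = (10 + H)/(2*H) (G(H) = (H + 10)/(H + H) = (10 + H)/((2*H)) = (10 + H)*(1/(2*H)) = (10 + H)/(2*H))
Z = -401
√(Z + G(1/(114 - 103))) = √(-401 + (10 + 1/(114 - 103))/(2*(1/(114 - 103)))) = √(-401 + (10 + 1/11)/(2*(1/11))) = √(-401 + (½)*11*(111/11)) = √(-401 + 111/2) = √(-691/2) = I*√1382/2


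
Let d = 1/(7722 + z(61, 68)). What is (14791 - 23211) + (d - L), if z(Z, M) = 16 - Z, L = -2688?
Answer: -44004563/7677 ≈ -5732.0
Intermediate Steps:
d = 1/7677 (d = 1/(7722 + (16 - 1*61)) = 1/(7722 + (16 - 61)) = 1/(7722 - 45) = 1/7677 ≈ 0.00013026)
(14791 - 23211) + (d - L) = (14791 - 23211) + (1/7677 - 1*(-2688)) = -8420 + (1/7677 + 2688) = -8420 + 20635777/7677 = -44004563/7677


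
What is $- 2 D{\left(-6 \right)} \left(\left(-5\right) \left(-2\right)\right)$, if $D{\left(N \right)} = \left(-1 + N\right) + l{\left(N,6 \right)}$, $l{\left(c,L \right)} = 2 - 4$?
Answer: $180$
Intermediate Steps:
$l{\left(c,L \right)} = -2$ ($l{\left(c,L \right)} = 2 - 4 = -2$)
$D{\left(N \right)} = -3 + N$ ($D{\left(N \right)} = \left(-1 + N\right) - 2 = -3 + N$)
$- 2 D{\left(-6 \right)} \left(\left(-5\right) \left(-2\right)\right) = - 2 \left(-3 - 6\right) \left(\left(-5\right) \left(-2\right)\right) = \left(-2\right) \left(-9\right) 10 = 18 \cdot 10 = 180$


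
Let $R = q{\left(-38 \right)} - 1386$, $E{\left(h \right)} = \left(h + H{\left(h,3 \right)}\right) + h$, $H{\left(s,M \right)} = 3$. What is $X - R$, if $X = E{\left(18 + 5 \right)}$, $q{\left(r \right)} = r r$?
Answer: $-9$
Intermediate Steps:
$q{\left(r \right)} = r^{2}$
$E{\left(h \right)} = 3 + 2 h$ ($E{\left(h \right)} = \left(h + 3\right) + h = \left(3 + h\right) + h = 3 + 2 h$)
$R = 58$ ($R = \left(-38\right)^{2} - 1386 = 1444 - 1386 = 58$)
$X = 49$ ($X = 3 + 2 \left(18 + 5\right) = 3 + 2 \cdot 23 = 3 + 46 = 49$)
$X - R = 49 - 58 = -9$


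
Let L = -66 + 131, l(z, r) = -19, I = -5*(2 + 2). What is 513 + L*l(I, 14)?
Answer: -722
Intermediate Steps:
I = -20 (I = -5*4 = -20)
L = 65
513 + L*l(I, 14) = 513 + 65*(-19) = 513 - 1235 = -722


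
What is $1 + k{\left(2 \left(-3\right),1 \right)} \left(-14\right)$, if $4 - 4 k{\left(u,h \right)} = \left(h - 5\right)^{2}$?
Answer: $43$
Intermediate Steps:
$k{\left(u,h \right)} = 1 - \frac{\left(-5 + h\right)^{2}}{4}$ ($k{\left(u,h \right)} = 1 - \frac{\left(h - 5\right)^{2}}{4} = 1 - \frac{\left(-5 + h\right)^{2}}{4}$)
$1 + k{\left(2 \left(-3\right),1 \right)} \left(-14\right) = 1 + \left(1 - \frac{\left(-5 + 1\right)^{2}}{4}\right) \left(-14\right) = 1 + \left(1 - \frac{\left(-4\right)^{2}}{4}\right) \left(-14\right) = 1 + \left(1 - 4\right) \left(-14\right) = 1 - -42 = 1 + 42 = 43$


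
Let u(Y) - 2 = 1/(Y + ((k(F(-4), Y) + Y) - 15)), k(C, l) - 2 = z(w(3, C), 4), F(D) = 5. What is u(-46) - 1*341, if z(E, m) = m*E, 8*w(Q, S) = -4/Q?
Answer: -107466/317 ≈ -339.01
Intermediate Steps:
w(Q, S) = -1/(2*Q) (w(Q, S) = (-4/Q)/8 = -1/(2*Q))
z(E, m) = E*m
k(C, l) = 4/3 (k(C, l) = 2 - ½/3*4 = 2 - ½*⅓*4 = 2 - ⅙*4 = 2 - ⅔ = 4/3)
u(Y) = 2 + 1/(-41/3 + 2*Y) (u(Y) = 2 + 1/(Y + ((4/3 + Y) - 15)) = 2 + 1/(Y + (-41/3 + Y)) = 2 + 1/(-41/3 + 2*Y))
u(-46) - 1*341 = (-79 + 12*(-46))/(-41 + 6*(-46)) - 1*341 = (-79 - 552)/(-41 - 276) - 341 = -631/(-317) - 341 = -1/317*(-631) - 341 = 631/317 - 341 = -107466/317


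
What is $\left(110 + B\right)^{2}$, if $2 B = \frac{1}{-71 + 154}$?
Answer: $\frac{333464121}{27556} \approx 12101.0$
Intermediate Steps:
$B = \frac{1}{166}$ ($B = \frac{1}{2 \left(-71 + 154\right)} = \frac{1}{2 \cdot 83} = \frac{1}{2} \cdot \frac{1}{83} = \frac{1}{166} \approx 0.0060241$)
$\left(110 + B\right)^{2} = \left(110 + \frac{1}{166}\right)^{2} = \left(\frac{18261}{166}\right)^{2} = \frac{333464121}{27556}$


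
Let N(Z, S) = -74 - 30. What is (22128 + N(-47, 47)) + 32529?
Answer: 54553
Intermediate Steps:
N(Z, S) = -104
(22128 + N(-47, 47)) + 32529 = (22128 - 104) + 32529 = 22024 + 32529 = 54553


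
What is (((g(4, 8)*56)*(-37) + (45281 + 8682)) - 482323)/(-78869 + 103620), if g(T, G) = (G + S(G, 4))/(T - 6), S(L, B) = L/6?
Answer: -1256072/74253 ≈ -16.916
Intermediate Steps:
S(L, B) = L/6 (S(L, B) = L*(⅙) = L/6)
g(T, G) = 7*G/(6*(-6 + T)) (g(T, G) = (G + G/6)/(T - 6) = (7*G/6)/(-6 + T) = 7*G/(6*(-6 + T)))
(((g(4, 8)*56)*(-37) + (45281 + 8682)) - 482323)/(-78869 + 103620) = (((((7/6)*8/(-6 + 4))*56)*(-37) + (45281 + 8682)) - 482323)/(-78869 + 103620) = (((((7/6)*8/(-2))*56)*(-37) + 53963) - 482323)/24751 = (((((7/6)*8*(-½))*56)*(-37) + 53963) - 482323)*(1/24751) = ((-14/3*56*(-37) + 53963) - 482323)*(1/24751) = ((-784/3*(-37) + 53963) - 482323)*(1/24751) = ((29008/3 + 53963) - 482323)*(1/24751) = (190897/3 - 482323)*(1/24751) = -1256072/3*1/24751 = -1256072/74253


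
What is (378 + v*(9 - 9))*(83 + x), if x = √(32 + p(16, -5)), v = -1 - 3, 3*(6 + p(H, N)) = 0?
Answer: 31374 + 378*√26 ≈ 33301.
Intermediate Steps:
p(H, N) = -6 (p(H, N) = -6 + (⅓)*0 = -6 + 0 = -6)
v = -4
x = √26 (x = √(32 - 6) = √26 ≈ 5.0990)
(378 + v*(9 - 9))*(83 + x) = (378 - 4*(9 - 9))*(83 + √26) = (378 - 4*0)*(83 + √26) = (378 + 0)*(83 + √26) = 378*(83 + √26) = 31374 + 378*√26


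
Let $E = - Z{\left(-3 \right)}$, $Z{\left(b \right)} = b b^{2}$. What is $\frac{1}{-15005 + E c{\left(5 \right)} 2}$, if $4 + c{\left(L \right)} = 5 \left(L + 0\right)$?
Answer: $- \frac{1}{13871} \approx -7.2093 \cdot 10^{-5}$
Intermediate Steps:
$Z{\left(b \right)} = b^{3}$
$c{\left(L \right)} = -4 + 5 L$ ($c{\left(L \right)} = -4 + 5 \left(L + 0\right) = -4 + 5 L$)
$E = 27$ ($E = - \left(-3\right)^{3} = \left(-1\right) \left(-27\right) = 27$)
$\frac{1}{-15005 + E c{\left(5 \right)} 2} = \frac{1}{-15005 + 27 \left(-4 + 5 \cdot 5\right) 2} = \frac{1}{-15005 + 27 \left(-4 + 25\right) 2} = \frac{1}{-15005 + 27 \cdot 21 \cdot 2} = \frac{1}{-15005 + 567 \cdot 2} = \frac{1}{-15005 + 1134} = \frac{1}{-13871} = - \frac{1}{13871}$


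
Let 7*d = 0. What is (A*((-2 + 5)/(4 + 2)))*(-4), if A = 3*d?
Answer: 0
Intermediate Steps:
d = 0 (d = (⅐)*0 = 0)
A = 0 (A = 3*0 = 0)
(A*((-2 + 5)/(4 + 2)))*(-4) = (0*((-2 + 5)/(4 + 2)))*(-4) = (0*(3/6))*(-4) = (0*(3*(⅙)))*(-4) = (0*(½))*(-4) = 0*(-4) = 0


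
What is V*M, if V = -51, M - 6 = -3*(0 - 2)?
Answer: -612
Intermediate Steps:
M = 12 (M = 6 - 3*(0 - 2) = 6 - 3*(-2) = 6 + 6 = 12)
V*M = -51*12 = -612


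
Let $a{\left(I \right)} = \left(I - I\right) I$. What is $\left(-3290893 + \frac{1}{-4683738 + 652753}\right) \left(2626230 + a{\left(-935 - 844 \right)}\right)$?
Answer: $- \frac{6967671990711773076}{806197} \approx -8.6426 \cdot 10^{12}$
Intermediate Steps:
$a{\left(I \right)} = 0$ ($a{\left(I \right)} = 0 I = 0$)
$\left(-3290893 + \frac{1}{-4683738 + 652753}\right) \left(2626230 + a{\left(-935 - 844 \right)}\right) = \left(-3290893 + \frac{1}{-4683738 + 652753}\right) \left(2626230 + 0\right) = \left(-3290893 + \frac{1}{-4030985}\right) 2626230 = \left(-3290893 - \frac{1}{4030985}\right) 2626230 = \left(- \frac{13265540319606}{4030985}\right) 2626230 = - \frac{6967671990711773076}{806197}$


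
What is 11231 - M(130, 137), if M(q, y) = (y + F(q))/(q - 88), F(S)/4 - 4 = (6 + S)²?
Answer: 56795/6 ≈ 9465.8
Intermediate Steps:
F(S) = 16 + 4*(6 + S)²
M(q, y) = (16 + y + 4*(6 + q)²)/(-88 + q) (M(q, y) = (y + (16 + 4*(6 + q)²))/(q - 88) = (16 + y + 4*(6 + q)²)/(-88 + q))
11231 - M(130, 137) = 11231 - (16 + 137 + 4*(6 + 130)²)/(-88 + 130) = 11231 - (16 + 137 + 4*136²)/42 = 11231 - (16 + 137 + 4*18496)/42 = 11231 - (16 + 137 + 73984)/42 = 11231 - 74137/42 = 11231 - 1*10591/6 = 11231 - 10591/6 = 56795/6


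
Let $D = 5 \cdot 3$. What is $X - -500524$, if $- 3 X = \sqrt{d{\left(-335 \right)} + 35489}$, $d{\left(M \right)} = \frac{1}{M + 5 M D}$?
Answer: $500524 - \frac{\sqrt{5751095361735}}{38190} \approx 5.0046 \cdot 10^{5}$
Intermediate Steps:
$D = 15$
$d{\left(M \right)} = \frac{1}{76 M}$ ($d{\left(M \right)} = \frac{1}{M + 5 M 15} = \frac{1}{M + 75 M} = \frac{1}{76 M}$)
$X = - \frac{\sqrt{5751095361735}}{38190}$ ($X = - \frac{\sqrt{\frac{1}{76 \left(-335\right)} + 35489}}{3} = - \frac{\sqrt{\frac{1}{76} \left(- \frac{1}{335}\right) + 35489}}{3} = - \frac{\sqrt{- \frac{1}{25460} + 35489}}{3} = - \frac{\sqrt{\frac{903549939}{25460}}}{3} = - \frac{\frac{1}{12730} \sqrt{5751095361735}}{3} = - \frac{\sqrt{5751095361735}}{38190} \approx -62.795$)
$X - -500524 = - \frac{\sqrt{5751095361735}}{38190} - -500524 = - \frac{\sqrt{5751095361735}}{38190} + 500524 = 500524 - \frac{\sqrt{5751095361735}}{38190}$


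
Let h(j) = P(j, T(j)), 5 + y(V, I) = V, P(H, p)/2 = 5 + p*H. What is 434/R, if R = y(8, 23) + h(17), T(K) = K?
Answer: 434/591 ≈ 0.73435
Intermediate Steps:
P(H, p) = 10 + 2*H*p (P(H, p) = 2*(5 + p*H) = 2*(5 + H*p) = 10 + 2*H*p)
y(V, I) = -5 + V
h(j) = 10 + 2*j**2 (h(j) = 10 + 2*j*j = 10 + 2*j**2)
R = 591 (R = (-5 + 8) + (10 + 2*17**2) = 3 + (10 + 2*289) = 3 + (10 + 578) = 3 + 588 = 591)
434/R = 434/591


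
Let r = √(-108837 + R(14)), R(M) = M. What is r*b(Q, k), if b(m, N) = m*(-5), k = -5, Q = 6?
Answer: -30*I*√108823 ≈ -9896.5*I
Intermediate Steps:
b(m, N) = -5*m
r = I*√108823 (r = √(-108837 + 14) = √(-108823) = I*√108823 ≈ 329.88*I)
r*b(Q, k) = (I*√108823)*(-5*6) = (I*√108823)*(-30) = -30*I*√108823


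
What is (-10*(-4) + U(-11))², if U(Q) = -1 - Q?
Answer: 2500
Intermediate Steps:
(-10*(-4) + U(-11))² = (-10*(-4) + (-1 - 1*(-11)))² = (40 + (-1 + 11))² = (40 + 10)² = 50² = 2500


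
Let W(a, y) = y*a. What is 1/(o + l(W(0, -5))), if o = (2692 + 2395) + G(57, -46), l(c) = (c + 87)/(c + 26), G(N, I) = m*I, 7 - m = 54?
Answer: 26/188561 ≈ 0.00013789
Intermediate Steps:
m = -47 (m = 7 - 1*54 = 7 - 54 = -47)
G(N, I) = -47*I
W(a, y) = a*y
l(c) = (87 + c)/(26 + c)
o = 7249 (o = (2692 + 2395) - 47*(-46) = 5087 + 2162 = 7249)
1/(o + l(W(0, -5))) = 1/(7249 + (87 + 0*(-5))/(26 + 0*(-5))) = 1/(7249 + (87 + 0)/(26 + 0)) = 1/(7249 + 87/26) = 1/(188561/26) = 26/188561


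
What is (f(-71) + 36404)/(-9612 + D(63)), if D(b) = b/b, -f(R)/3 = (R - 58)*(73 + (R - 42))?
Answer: -20924/9611 ≈ -2.1771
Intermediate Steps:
f(R) = -3*(-58 + R)*(31 + R) (f(R) = -3*(R - 58)*(73 + (R - 42)) = -3*(-58 + R)*(73 + (-42 + R)) = -3*(-58 + R)*(31 + R))
D(b) = 1
(f(-71) + 36404)/(-9612 + D(63)) = ((5394 - 3*(-71)² + 81*(-71)) + 36404)/(-9612 + 1) = ((5394 - 3*5041 - 5751) + 36404)/(-9611) = ((5394 - 15123 - 5751) + 36404)*(-1/9611) = (-15480 + 36404)*(-1/9611) = 20924*(-1/9611) = -20924/9611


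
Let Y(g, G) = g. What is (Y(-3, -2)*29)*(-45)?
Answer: 3915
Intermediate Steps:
(Y(-3, -2)*29)*(-45) = -3*29*(-45) = -87*(-45) = 3915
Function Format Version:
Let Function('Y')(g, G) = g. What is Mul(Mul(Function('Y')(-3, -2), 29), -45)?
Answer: 3915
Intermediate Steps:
Mul(Mul(Function('Y')(-3, -2), 29), -45) = Mul(Mul(-3, 29), -45) = Mul(-87, -45) = 3915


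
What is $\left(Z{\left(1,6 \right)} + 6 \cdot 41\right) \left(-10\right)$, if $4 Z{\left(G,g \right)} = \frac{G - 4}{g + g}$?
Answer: $- \frac{19675}{8} \approx -2459.4$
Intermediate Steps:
$Z{\left(G,g \right)} = \frac{-4 + G}{8 g}$ ($Z{\left(G,g \right)} = \frac{\left(G - 4\right) \frac{1}{g + g}}{4} = \frac{\left(-4 + G\right) \frac{1}{2 g}}{4} = \frac{\frac{1}{2} \frac{1}{g} \left(-4 + G\right)}{4} = \frac{-4 + G}{8 g}$)
$\left(Z{\left(1,6 \right)} + 6 \cdot 41\right) \left(-10\right) = \left(\frac{-4 + 1}{8 \cdot 6} + 6 \cdot 41\right) \left(-10\right) = \left(\frac{1}{8} \cdot \frac{1}{6} \left(-3\right) + 246\right) \left(-10\right) = \left(- \frac{1}{16} + 246\right) \left(-10\right) = \frac{3935}{16} \left(-10\right) = - \frac{19675}{8}$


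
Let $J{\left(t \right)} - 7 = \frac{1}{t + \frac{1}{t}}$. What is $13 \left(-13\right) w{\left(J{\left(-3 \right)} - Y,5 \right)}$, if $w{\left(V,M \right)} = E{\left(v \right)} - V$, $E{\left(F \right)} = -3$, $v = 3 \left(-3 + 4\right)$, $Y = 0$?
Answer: $\frac{16393}{10} \approx 1639.3$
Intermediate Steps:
$v = 3$ ($v = 3 \cdot 1 = 3$)
$J{\left(t \right)} = 7 + \frac{1}{t + \frac{1}{t}}$
$w{\left(V,M \right)} = -3 - V$
$13 \left(-13\right) w{\left(J{\left(-3 \right)} - Y,5 \right)} = 13 \left(-13\right) \left(-3 - \left(\frac{7 - 3 + 7 \left(-3\right)^{2}}{1 + \left(-3\right)^{2}} - 0\right)\right) = - 169 \left(-3 - \left(\frac{7 - 3 + 7 \cdot 9}{1 + 9} + 0\right)\right) = - 169 \left(-3 - \left(\frac{7 - 3 + 63}{10} + 0\right)\right) = - 169 \left(-3 - \left(\frac{1}{10} \cdot 67 + 0\right)\right) = - 169 \left(-3 - \left(\frac{67}{10} + 0\right)\right) = - 169 \left(-3 - \frac{67}{10}\right) = \left(-169\right) \left(- \frac{97}{10}\right) = \frac{16393}{10}$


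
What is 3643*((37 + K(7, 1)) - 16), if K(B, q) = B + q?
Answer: 105647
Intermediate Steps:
3643*((37 + K(7, 1)) - 16) = 3643*((37 + (7 + 1)) - 16) = 3643*((37 + 8) - 16) = 3643*(45 - 16) = 3643*29 = 105647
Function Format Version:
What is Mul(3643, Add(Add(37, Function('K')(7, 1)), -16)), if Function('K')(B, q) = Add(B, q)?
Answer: 105647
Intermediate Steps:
Mul(3643, Add(Add(37, Function('K')(7, 1)), -16)) = Mul(3643, Add(Add(37, Add(7, 1)), -16)) = Mul(3643, Add(Add(37, 8), -16)) = Mul(3643, Add(45, -16)) = Mul(3643, 29) = 105647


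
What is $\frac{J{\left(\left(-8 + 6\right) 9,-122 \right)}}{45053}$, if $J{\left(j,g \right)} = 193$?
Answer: $\frac{193}{45053} \approx 0.0042838$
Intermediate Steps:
$\frac{J{\left(\left(-8 + 6\right) 9,-122 \right)}}{45053} = \frac{193}{45053}$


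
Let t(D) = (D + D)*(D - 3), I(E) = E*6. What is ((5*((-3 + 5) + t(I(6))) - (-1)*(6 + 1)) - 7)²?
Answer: 141372100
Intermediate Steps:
I(E) = 6*E
t(D) = 2*D*(-3 + D) (t(D) = (2*D)*(-3 + D) = 2*D*(-3 + D))
((5*((-3 + 5) + t(I(6))) - (-1)*(6 + 1)) - 7)² = ((5*((-3 + 5) + 2*(6*6)*(-3 + 6*6)) - (-1)*(6 + 1)) - 7)² = ((5*(2 + 2*36*(-3 + 36)) - (-1)*7) - 7)² = ((5*(2 + 2*36*33) - 1*(-7)) - 7)² = ((5*(2 + 2376) + 7) - 7)² = ((5*2378 + 7) - 7)² = ((11890 + 7) - 7)² = (11897 - 7)² = 11890² = 141372100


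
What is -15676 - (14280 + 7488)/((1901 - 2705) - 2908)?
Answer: -7270943/464 ≈ -15670.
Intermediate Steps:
-15676 - (14280 + 7488)/((1901 - 2705) - 2908) = -15676 - 21768/(-804 - 2908) = -15676 - 21768/(-3712) = -15676 - 21768*(-1)/3712 = -15676 - 1*(-2721/464) = -15676 + 2721/464 = -7270943/464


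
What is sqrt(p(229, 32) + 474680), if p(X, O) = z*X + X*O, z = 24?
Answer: 4*sqrt(30469) ≈ 698.21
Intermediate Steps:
p(X, O) = 24*X + O*X (p(X, O) = 24*X + X*O = 24*X + O*X)
sqrt(p(229, 32) + 474680) = sqrt(229*(24 + 32) + 474680) = sqrt(229*56 + 474680) = sqrt(12824 + 474680) = sqrt(487504) = 4*sqrt(30469)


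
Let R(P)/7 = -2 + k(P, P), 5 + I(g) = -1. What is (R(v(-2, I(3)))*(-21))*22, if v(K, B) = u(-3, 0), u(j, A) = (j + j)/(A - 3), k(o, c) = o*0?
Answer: 6468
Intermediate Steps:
k(o, c) = 0
I(g) = -6 (I(g) = -5 - 1 = -6)
u(j, A) = 2*j/(-3 + A) (u(j, A) = (2*j)/(-3 + A) = 2*j/(-3 + A))
v(K, B) = 2 (v(K, B) = 2*(-3)/(-3 + 0) = 2*(-3)/(-3) = 2*(-3)*(-⅓) = 2)
R(P) = -14 (R(P) = 7*(-2 + 0) = 7*(-2) = -14)
(R(v(-2, I(3)))*(-21))*22 = -14*(-21)*22 = 294*22 = 6468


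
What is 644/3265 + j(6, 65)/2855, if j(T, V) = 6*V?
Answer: 622394/1864315 ≈ 0.33385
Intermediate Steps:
644/3265 + j(6, 65)/2855 = 644/3265 + (6*65)/2855 = 644*(1/3265) + 390*(1/2855) = 644/3265 + 78/571 = 622394/1864315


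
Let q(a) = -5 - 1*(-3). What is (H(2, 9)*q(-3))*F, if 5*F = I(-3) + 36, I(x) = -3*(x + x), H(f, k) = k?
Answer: -972/5 ≈ -194.40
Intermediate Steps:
I(x) = -6*x
q(a) = -2 (q(a) = -5 + 3 = -2)
F = 54/5 (F = (-6*(-3) + 36)/5 = (18 + 36)/5 = (⅕)*54 = 54/5 ≈ 10.800)
(H(2, 9)*q(-3))*F = (9*(-2))*(54/5) = -18*54/5 = -972/5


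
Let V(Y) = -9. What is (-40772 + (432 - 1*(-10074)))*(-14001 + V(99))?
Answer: 424026660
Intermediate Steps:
(-40772 + (432 - 1*(-10074)))*(-14001 + V(99)) = (-40772 + (432 - 1*(-10074)))*(-14001 - 9) = (-40772 + (432 + 10074))*(-14010) = (-40772 + 10506)*(-14010) = -30266*(-14010) = 424026660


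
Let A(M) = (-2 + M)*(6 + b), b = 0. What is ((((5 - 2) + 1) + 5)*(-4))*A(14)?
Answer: -2592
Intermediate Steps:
A(M) = -12 + 6*M (A(M) = (-2 + M)*(6 + 0) = (-2 + M)*6 = -12 + 6*M)
((((5 - 2) + 1) + 5)*(-4))*A(14) = ((((5 - 2) + 1) + 5)*(-4))*(-12 + 6*14) = (((3 + 1) + 5)*(-4))*(-12 + 84) = ((4 + 5)*(-4))*72 = (9*(-4))*72 = -36*72 = -2592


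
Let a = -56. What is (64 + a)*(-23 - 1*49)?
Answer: -576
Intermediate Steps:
(64 + a)*(-23 - 1*49) = (64 - 56)*(-23 - 1*49) = 8*(-23 - 49) = 8*(-72) = -576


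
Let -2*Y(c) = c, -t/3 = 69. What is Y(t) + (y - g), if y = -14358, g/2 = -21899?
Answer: 59087/2 ≈ 29544.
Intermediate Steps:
t = -207 (t = -3*69 = -207)
Y(c) = -c/2
g = -43798 (g = 2*(-21899) = -43798)
Y(t) + (y - g) = -½*(-207) + (-14358 - 1*(-43798)) = 207/2 + (-14358 + 43798) = 207/2 + 29440 = 59087/2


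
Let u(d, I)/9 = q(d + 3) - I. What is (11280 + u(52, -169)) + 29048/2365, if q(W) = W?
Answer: 31474088/2365 ≈ 13308.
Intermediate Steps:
u(d, I) = 27 - 9*I + 9*d (u(d, I) = 9*((d + 3) - I) = 9*((3 + d) - I) = 9*(3 + d - I) = 27 - 9*I + 9*d)
(11280 + u(52, -169)) + 29048/2365 = (11280 + (27 - 9*(-169) + 9*52)) + 29048/2365 = (11280 + (27 + 1521 + 468)) + 29048*(1/2365) = (11280 + 2016) + 29048/2365 = 13296 + 29048/2365 = 31474088/2365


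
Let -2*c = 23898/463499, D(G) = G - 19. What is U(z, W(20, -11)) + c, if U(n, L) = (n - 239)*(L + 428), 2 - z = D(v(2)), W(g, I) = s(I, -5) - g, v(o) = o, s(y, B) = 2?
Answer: -41807621749/463499 ≈ -90200.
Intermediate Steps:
W(g, I) = 2 - g
D(G) = -19 + G
z = 19 (z = 2 - (-19 + 2) = 2 - 1*(-17) = 2 + 17 = 19)
U(n, L) = (-239 + n)*(428 + L)
c = -11949/463499 ≈ -0.025780
U(z, W(20, -11)) + c = (-102292 - 239*(2 - 1*20) + 428*19 + (2 - 1*20)*19) - 11949/463499 = (-102292 - 239*(2 - 20) + 8132 + (2 - 20)*19) - 11949/463499 = (-102292 - 239*(-18) + 8132 - 18*19) - 11949/463499 = (-102292 + 4302 + 8132 - 342) - 11949/463499 = -90200 - 11949/463499 = -41807621749/463499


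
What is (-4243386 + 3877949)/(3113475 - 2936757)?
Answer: -365437/176718 ≈ -2.0679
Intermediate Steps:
(-4243386 + 3877949)/(3113475 - 2936757) = -365437/176718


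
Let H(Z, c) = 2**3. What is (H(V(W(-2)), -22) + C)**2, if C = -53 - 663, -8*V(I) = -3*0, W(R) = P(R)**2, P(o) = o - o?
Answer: 501264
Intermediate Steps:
P(o) = 0
W(R) = 0 (W(R) = 0**2 = 0)
V(I) = 0 (V(I) = -(-3)*0/8 = -1/8*0 = 0)
H(Z, c) = 8
C = -716
(H(V(W(-2)), -22) + C)**2 = (8 - 716)**2 = (-708)**2 = 501264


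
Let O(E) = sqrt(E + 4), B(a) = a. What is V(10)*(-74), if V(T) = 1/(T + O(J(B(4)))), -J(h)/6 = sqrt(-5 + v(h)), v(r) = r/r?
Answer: -74/(10 + sqrt(4 - 12*I)) ≈ -5.5972 - 0.90334*I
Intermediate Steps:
v(r) = 1
J(h) = -12*I (J(h) = -6*sqrt(-5 + 1) = -12*I)
O(E) = sqrt(4 + E)
V(T) = 1/(T + sqrt(4 - 12*I))
V(10)*(-74) = -74/(10 + 2*sqrt(1 - 3*I))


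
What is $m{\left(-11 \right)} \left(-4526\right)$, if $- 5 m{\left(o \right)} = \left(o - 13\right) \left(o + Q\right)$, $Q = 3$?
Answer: $\frac{868992}{5} \approx 1.738 \cdot 10^{5}$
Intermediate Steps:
$m{\left(o \right)} = - \frac{\left(-13 + o\right) \left(3 + o\right)}{5}$ ($m{\left(o \right)} = - \frac{\left(o - 13\right) \left(o + 3\right)}{5} = - \frac{\left(-13 + o\right) \left(3 + o\right)}{5}$)
$m{\left(-11 \right)} \left(-4526\right) = \left(\frac{39}{5} + 2 \left(-11\right) - \frac{\left(-11\right)^{2}}{5}\right) \left(-4526\right) = \left(\frac{39}{5} - 22 - \frac{121}{5}\right) \left(-4526\right) = \left(- \frac{192}{5}\right) \left(-4526\right) = \frac{868992}{5}$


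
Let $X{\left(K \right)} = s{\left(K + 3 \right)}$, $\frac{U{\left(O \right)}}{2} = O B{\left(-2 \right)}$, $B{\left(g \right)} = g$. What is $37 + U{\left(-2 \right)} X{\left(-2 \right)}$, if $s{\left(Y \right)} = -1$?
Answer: $29$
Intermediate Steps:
$U{\left(O \right)} = - 4 O$ ($U{\left(O \right)} = 2 O \left(-2\right) = 2 \left(- 2 O\right) = - 4 O$)
$X{\left(K \right)} = -1$
$37 + U{\left(-2 \right)} X{\left(-2 \right)} = 37 + \left(-4\right) \left(-2\right) \left(-1\right) = 37 + 8 \left(-1\right) = 37 - 8 = 29$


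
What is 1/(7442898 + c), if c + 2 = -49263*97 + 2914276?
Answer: 1/5578661 ≈ 1.7925e-7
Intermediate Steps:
c = -1864237 (c = -2 + (-49263*97 + 2914276) = -2 + (-4778511 + 2914276) = -2 - 1864235 = -1864237)
1/(7442898 + c) = 1/(7442898 - 1864237) = 1/5578661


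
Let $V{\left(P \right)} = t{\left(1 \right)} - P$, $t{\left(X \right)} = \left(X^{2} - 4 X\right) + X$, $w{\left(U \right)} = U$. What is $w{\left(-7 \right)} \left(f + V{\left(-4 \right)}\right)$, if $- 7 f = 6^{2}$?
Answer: $22$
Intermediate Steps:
$t{\left(X \right)} = X^{2} - 3 X$
$f = - \frac{36}{7}$ ($f = - \frac{6^{2}}{7} = \left(- \frac{1}{7}\right) 36 = - \frac{36}{7} \approx -5.1429$)
$V{\left(P \right)} = -2 - P$ ($V{\left(P \right)} = 1 \left(-3 + 1\right) - P = 1 \left(-2\right) - P = -2 - P$)
$w{\left(-7 \right)} \left(f + V{\left(-4 \right)}\right) = - 7 \left(- \frac{36}{7} - -2\right) = - 7 \left(- \frac{36}{7} + \left(-2 + 4\right)\right) = - 7 \left(- \frac{36}{7} + 2\right) = \left(-7\right) \left(- \frac{22}{7}\right) = 22$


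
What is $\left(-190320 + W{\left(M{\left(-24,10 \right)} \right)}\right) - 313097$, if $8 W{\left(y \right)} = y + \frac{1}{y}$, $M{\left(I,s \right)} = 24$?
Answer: $- \frac{96655487}{192} \approx -5.0341 \cdot 10^{5}$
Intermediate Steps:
$W{\left(y \right)} = \frac{y}{8} + \frac{1}{8 y}$ ($W{\left(y \right)} = \frac{y + \frac{1}{y}}{8} = \frac{y}{8} + \frac{1}{8 y}$)
$\left(-190320 + W{\left(M{\left(-24,10 \right)} \right)}\right) - 313097 = \left(-190320 + \frac{1 + 24^{2}}{8 \cdot 24}\right) - 313097 = \left(-190320 + \frac{1}{8} \cdot \frac{1}{24} \left(1 + 576\right)\right) - 313097 = \left(-190320 + \frac{1}{8} \cdot \frac{1}{24} \cdot 577\right) - 313097 = \left(-190320 + \frac{577}{192}\right) - 313097 = - \frac{36540863}{192} - 313097 = - \frac{96655487}{192}$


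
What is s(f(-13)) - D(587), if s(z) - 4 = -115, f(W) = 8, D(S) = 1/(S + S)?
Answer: -130315/1174 ≈ -111.00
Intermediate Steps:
D(S) = 1/(2*S)
s(z) = -111 (s(z) = 4 - 115 = -111)
s(f(-13)) - D(587) = -111 - 1/(2*587) = -111 - 1*1/1174 = -111 - 1/1174 = -130315/1174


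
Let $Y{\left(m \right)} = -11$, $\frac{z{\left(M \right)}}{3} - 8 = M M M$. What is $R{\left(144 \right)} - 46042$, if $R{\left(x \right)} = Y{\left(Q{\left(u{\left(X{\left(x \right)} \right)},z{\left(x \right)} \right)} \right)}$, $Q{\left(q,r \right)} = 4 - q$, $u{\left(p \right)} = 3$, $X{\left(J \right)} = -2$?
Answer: $-46053$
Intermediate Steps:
$z{\left(M \right)} = 24 + 3 M^{3}$ ($z{\left(M \right)} = 24 + 3 M M M = 24 + 3 M^{2} M = 24 + 3 M^{3}$)
$R{\left(x \right)} = -11$
$R{\left(144 \right)} - 46042 = -11 - 46042 = -46053$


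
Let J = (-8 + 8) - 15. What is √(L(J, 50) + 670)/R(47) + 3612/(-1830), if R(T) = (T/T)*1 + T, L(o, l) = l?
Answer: -602/305 + √5/4 ≈ -1.4148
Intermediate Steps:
J = -15 (J = 0 - 15 = -15)
R(T) = 1 + T (R(T) = 1*1 + T = 1 + T)
√(L(J, 50) + 670)/R(47) + 3612/(-1830) = √(50 + 670)/(1 + 47) + 3612/(-1830) = √720/48 + 3612*(-1/1830) = (12*√5)*(1/48) - 602/305 = √5/4 - 602/305 = -602/305 + √5/4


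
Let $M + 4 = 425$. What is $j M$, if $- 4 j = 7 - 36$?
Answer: $\frac{12209}{4} \approx 3052.3$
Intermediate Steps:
$M = 421$ ($M = -4 + 425 = 421$)
$j = \frac{29}{4}$ ($j = - \frac{7 - 36}{4} = \left(- \frac{1}{4}\right) \left(-29\right) = \frac{29}{4} \approx 7.25$)
$j M = \frac{29}{4} \cdot 421 = \frac{12209}{4}$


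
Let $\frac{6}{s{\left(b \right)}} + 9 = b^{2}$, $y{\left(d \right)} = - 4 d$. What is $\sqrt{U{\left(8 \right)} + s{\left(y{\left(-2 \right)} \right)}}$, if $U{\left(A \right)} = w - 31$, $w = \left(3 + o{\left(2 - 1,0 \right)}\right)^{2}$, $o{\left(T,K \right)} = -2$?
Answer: $\frac{2 i \sqrt{22605}}{55} \approx 5.4673 i$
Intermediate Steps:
$w = 1$ ($w = \left(3 - 2\right)^{2} = 1^{2} = 1$)
$U{\left(A \right)} = -30$ ($U{\left(A \right)} = 1 - 31 = -30$)
$s{\left(b \right)} = \frac{6}{-9 + b^{2}}$
$\sqrt{U{\left(8 \right)} + s{\left(y{\left(-2 \right)} \right)}} = \sqrt{-30 + \frac{6}{-9 + \left(\left(-4\right) \left(-2\right)\right)^{2}}} = \sqrt{-30 + \frac{6}{-9 + 8^{2}}} = \sqrt{-30 + \frac{6}{-9 + 64}} = \sqrt{-30 + \frac{6}{55}} = \sqrt{- \frac{1644}{55}} = \frac{2 i \sqrt{22605}}{55}$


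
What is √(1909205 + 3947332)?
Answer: √5856537 ≈ 2420.0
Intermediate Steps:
√(1909205 + 3947332) = √5856537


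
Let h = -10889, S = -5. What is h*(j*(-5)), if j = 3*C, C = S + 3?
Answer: -326670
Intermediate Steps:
C = -2 (C = -5 + 3 = -2)
j = -6 (j = 3*(-2) = -6)
h*(j*(-5)) = -(-65334)*(-5) = -10889*30 = -326670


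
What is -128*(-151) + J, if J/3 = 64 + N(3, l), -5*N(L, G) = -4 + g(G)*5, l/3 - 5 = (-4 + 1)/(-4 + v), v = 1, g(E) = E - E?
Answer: 97612/5 ≈ 19522.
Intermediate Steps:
g(E) = 0
l = 18 (l = 15 + 3*((-4 + 1)/(-4 + 1)) = 15 + 3*(-3/(-3)) = 15 + 3*(-3*(-⅓)) = 15 + 3*1 = 15 + 3 = 18)
N(L, G) = ⅘ (N(L, G) = -(-4 + 0*5)/5 = -(-4 + 0)/5 = -⅕*(-4) = ⅘)
J = 972/5 (J = 3*(64 + ⅘) = 3*(324/5) = 972/5 ≈ 194.40)
-128*(-151) + J = -128*(-151) + 972/5 = 19328 + 972/5 = 97612/5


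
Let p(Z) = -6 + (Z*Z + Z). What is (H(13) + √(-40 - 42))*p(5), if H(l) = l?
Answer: 312 + 24*I*√82 ≈ 312.0 + 217.33*I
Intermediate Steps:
p(Z) = -6 + Z + Z² (p(Z) = -6 + (Z² + Z) = -6 + (Z + Z²) = -6 + Z + Z²)
(H(13) + √(-40 - 42))*p(5) = (13 + √(-40 - 42))*(-6 + 5 + 5²) = (13 + √(-82))*(-6 + 5 + 25) = (13 + I*√82)*24 = 312 + 24*I*√82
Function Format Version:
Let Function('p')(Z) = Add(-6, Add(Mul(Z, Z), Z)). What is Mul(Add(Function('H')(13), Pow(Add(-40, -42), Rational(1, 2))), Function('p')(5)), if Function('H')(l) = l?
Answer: Add(312, Mul(24, I, Pow(82, Rational(1, 2)))) ≈ Add(312.00, Mul(217.33, I))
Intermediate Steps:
Function('p')(Z) = Add(-6, Z, Pow(Z, 2)) (Function('p')(Z) = Add(-6, Add(Pow(Z, 2), Z)) = Add(-6, Add(Z, Pow(Z, 2))) = Add(-6, Z, Pow(Z, 2)))
Mul(Add(Function('H')(13), Pow(Add(-40, -42), Rational(1, 2))), Function('p')(5)) = Mul(Add(13, Pow(Add(-40, -42), Rational(1, 2))), Add(-6, 5, Pow(5, 2))) = Mul(Add(13, Pow(-82, Rational(1, 2))), Add(-6, 5, 25)) = Mul(Add(13, Mul(I, Pow(82, Rational(1, 2)))), 24) = Add(312, Mul(24, I, Pow(82, Rational(1, 2))))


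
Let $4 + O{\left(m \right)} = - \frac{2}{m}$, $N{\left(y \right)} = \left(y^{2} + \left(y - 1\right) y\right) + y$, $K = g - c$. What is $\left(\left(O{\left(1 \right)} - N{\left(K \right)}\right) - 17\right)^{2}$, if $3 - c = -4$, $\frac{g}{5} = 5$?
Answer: $450241$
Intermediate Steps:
$g = 25$ ($g = 5 \cdot 5 = 25$)
$c = 7$ ($c = 3 - -4 = 3 + 4 = 7$)
$K = 18$ ($K = 25 - 7 = 18$)
$N{\left(y \right)} = y + y^{2} + y \left(-1 + y\right)$ ($N{\left(y \right)} = \left(y^{2} + \left(y - 1\right) y\right) + y = \left(y^{2} + \left(-1 + y\right) y\right) + y = \left(y^{2} + y \left(-1 + y\right)\right) + y = y + y^{2} + y \left(-1 + y\right)$)
$O{\left(m \right)} = -4 - \frac{2}{m}$
$\left(\left(O{\left(1 \right)} - N{\left(K \right)}\right) - 17\right)^{2} = \left(\left(\left(-4 - \frac{2}{1}\right) - 2 \cdot 18^{2}\right) - 17\right)^{2} = \left(\left(\left(-4 - 2\right) - 2 \cdot 324\right) - 17\right)^{2} = \left(\left(\left(-4 - 2\right) - 648\right) - 17\right)^{2} = \left(\left(-6 - 648\right) - 17\right)^{2} = \left(-654 - 17\right)^{2} = \left(-671\right)^{2} = 450241$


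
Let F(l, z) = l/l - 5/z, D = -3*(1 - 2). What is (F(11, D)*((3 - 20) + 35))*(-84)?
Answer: 1008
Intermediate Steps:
D = 3 (D = -3*(-1) = 3)
F(l, z) = 1 - 5/z
(F(11, D)*((3 - 20) + 35))*(-84) = (((-5 + 3)/3)*((3 - 20) + 35))*(-84) = (((⅓)*(-2))*(-17 + 35))*(-84) = -⅔*18*(-84) = -12*(-84) = 1008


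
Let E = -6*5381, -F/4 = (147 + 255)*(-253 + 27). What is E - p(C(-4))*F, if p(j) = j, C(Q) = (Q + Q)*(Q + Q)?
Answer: -23290398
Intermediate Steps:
C(Q) = 4*Q**2 (C(Q) = (2*Q)*(2*Q) = 4*Q**2)
F = 363408 (F = -4*(147 + 255)*(-253 + 27) = -1608*(-226) = -4*(-90852) = 363408)
E = -32286
E - p(C(-4))*F = -32286 - 4*(-4)**2*363408 = -32286 - 4*16*363408 = -32286 - 64*363408 = -32286 - 1*23258112 = -32286 - 23258112 = -23290398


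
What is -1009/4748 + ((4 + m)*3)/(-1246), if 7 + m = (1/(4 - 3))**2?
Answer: -614363/2958004 ≈ -0.20770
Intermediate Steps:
m = -6 (m = -7 + (1/(4 - 3))**2 = -7 + (1/1)**2 = -7 + 1**2 = -7 + 1 = -6)
-1009/4748 + ((4 + m)*3)/(-1246) = -1009/4748 + ((4 - 6)*3)/(-1246) = -1009*1/4748 - 2*3*(-1/1246) = -1009/4748 - 6*(-1/1246) = -1009/4748 + 3/623 = -614363/2958004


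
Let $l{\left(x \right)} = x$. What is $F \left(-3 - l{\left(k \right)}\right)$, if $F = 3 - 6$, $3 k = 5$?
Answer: $14$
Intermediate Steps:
$k = \frac{5}{3}$ ($k = \frac{1}{3} \cdot 5 = \frac{5}{3} \approx 1.6667$)
$F = -3$ ($F = 3 - 6 = -3$)
$F \left(-3 - l{\left(k \right)}\right) = - 3 \left(-3 - \frac{5}{3}\right) = \left(-3\right) \left(- \frac{14}{3}\right) = 14$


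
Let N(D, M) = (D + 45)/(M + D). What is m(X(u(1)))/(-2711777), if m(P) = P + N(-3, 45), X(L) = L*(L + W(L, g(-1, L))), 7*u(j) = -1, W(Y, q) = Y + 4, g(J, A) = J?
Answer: -23/132877073 ≈ -1.7309e-7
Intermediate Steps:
N(D, M) = (45 + D)/(D + M)
W(Y, q) = 4 + Y
u(j) = -⅐ (u(j) = (⅐)*(-1) = -⅐)
X(L) = L*(4 + 2*L) (X(L) = L*(L + (4 + L)) = L*(4 + 2*L))
m(P) = 1 + P (m(P) = P + (45 - 3)/(-3 + 45) = P + 42/42 = P + (1/42)*42 = P + 1 = 1 + P)
m(X(u(1)))/(-2711777) = (1 + 2*(-⅐)*(2 - ⅐))/(-2711777) = (1 + 2*(-⅐)*(13/7))*(-1/2711777) = (1 - 26/49)*(-1/2711777) = (23/49)*(-1/2711777) = -23/132877073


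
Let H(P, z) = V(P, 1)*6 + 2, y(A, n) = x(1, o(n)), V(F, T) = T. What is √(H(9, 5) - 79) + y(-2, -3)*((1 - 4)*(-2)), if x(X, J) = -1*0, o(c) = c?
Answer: I*√71 ≈ 8.4261*I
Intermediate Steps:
x(X, J) = 0
y(A, n) = 0
H(P, z) = 8 (H(P, z) = 1*6 + 2 = 6 + 2 = 8)
√(H(9, 5) - 79) + y(-2, -3)*((1 - 4)*(-2)) = √(8 - 79) + 0*((1 - 4)*(-2)) = √(-71) + 0*(-3*(-2)) = I*√71 + 0*6 = I*√71 + 0 = I*√71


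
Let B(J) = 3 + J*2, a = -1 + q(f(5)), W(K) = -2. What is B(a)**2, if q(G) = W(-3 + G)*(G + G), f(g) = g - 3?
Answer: 225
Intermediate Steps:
f(g) = -3 + g
q(G) = -4*G (q(G) = -2*(G + G) = -4*G)
a = -9 (a = -1 - 4*(-3 + 5) = -1 - 4*2 = -1 - 8 = -9)
B(J) = 3 + 2*J
B(a)**2 = (3 + 2*(-9))**2 = (3 - 18)**2 = (-15)**2 = 225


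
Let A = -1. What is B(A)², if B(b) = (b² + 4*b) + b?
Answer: 16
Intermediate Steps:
B(b) = b² + 5*b
B(A)² = (-(5 - 1))² = (-1*4)² = (-4)² = 16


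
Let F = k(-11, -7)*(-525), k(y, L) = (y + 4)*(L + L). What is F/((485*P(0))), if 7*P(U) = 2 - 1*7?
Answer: 14406/97 ≈ 148.52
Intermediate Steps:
P(U) = -5/7 (P(U) = (2 - 1*7)/7 = (2 - 7)/7 = (⅐)*(-5) = -5/7)
k(y, L) = 2*L*(4 + y) (k(y, L) = (4 + y)*(2*L) = 2*L*(4 + y))
F = -51450 (F = (2*(-7)*(4 - 11))*(-525) = (2*(-7)*(-7))*(-525) = 98*(-525) = -51450)
F/((485*P(0))) = -51450/(485*(-5/7)) = -51450/(-2425/7) = -51450*(-7/2425) = 14406/97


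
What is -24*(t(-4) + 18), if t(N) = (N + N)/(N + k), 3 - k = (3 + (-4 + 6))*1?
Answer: -464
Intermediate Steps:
k = -2 (k = 3 - (3 + (-4 + 6)) = 3 - (3 + 2) = 3 - 5 = -2)
t(N) = 2*N/(-2 + N) (t(N) = (N + N)/(N - 2) = (2*N)/(-2 + N) = 2*N/(-2 + N))
-24*(t(-4) + 18) = -24*(2*(-4)/(-2 - 4) + 18) = -24*(2*(-4)/(-6) + 18) = -24*(2*(-4)*(-⅙) + 18) = -24*(4/3 + 18) = -24*58/3 = -464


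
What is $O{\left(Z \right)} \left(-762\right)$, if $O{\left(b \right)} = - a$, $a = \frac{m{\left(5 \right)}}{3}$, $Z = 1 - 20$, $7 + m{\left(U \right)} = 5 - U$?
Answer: $-1778$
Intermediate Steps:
$m{\left(U \right)} = -2 - U$ ($m{\left(U \right)} = -7 - \left(-5 + U\right) = -2 - U$)
$Z = -19$ ($Z = 1 - 20 = -19$)
$a = - \frac{7}{3}$ ($a = \frac{-2 - 5}{3} = \left(-2 - 5\right) \frac{1}{3} = \left(-7\right) \frac{1}{3} = - \frac{7}{3} \approx -2.3333$)
$O{\left(b \right)} = \frac{7}{3}$ ($O{\left(b \right)} = \left(-1\right) \left(- \frac{7}{3}\right) = \frac{7}{3}$)
$O{\left(Z \right)} \left(-762\right) = \frac{7}{3} \left(-762\right) = -1778$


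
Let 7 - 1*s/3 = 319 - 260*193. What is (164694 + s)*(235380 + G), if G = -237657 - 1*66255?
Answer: -21539470536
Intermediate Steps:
s = 149604 (s = 21 - 3*(319 - 260*193) = 21 - 3*(319 - 50180) = 21 - 3*(-49861) = 21 + 149583 = 149604)
G = -303912 (G = -237657 - 66255 = -303912)
(164694 + s)*(235380 + G) = (164694 + 149604)*(235380 - 303912) = 314298*(-68532) = -21539470536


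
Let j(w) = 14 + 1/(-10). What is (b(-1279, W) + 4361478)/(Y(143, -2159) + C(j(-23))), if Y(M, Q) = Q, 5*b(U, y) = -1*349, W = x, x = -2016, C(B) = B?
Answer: -2295478/1129 ≈ -2033.2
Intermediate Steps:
j(w) = 139/10 (j(w) = 14 - ⅒ = 139/10)
W = -2016
b(U, y) = -349/5 (b(U, y) = (-1*349)/5 = (⅕)*(-349) = -349/5)
(b(-1279, W) + 4361478)/(Y(143, -2159) + C(j(-23))) = (-349/5 + 4361478)/(-2159 + 139/10) = 21807041/(5*(-21451/10)) = (21807041/5)*(-10/21451) = -2295478/1129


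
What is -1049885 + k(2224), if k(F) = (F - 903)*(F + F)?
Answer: 4825923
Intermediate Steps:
k(F) = 2*F*(-903 + F) (k(F) = (-903 + F)*(2*F) = 2*F*(-903 + F))
-1049885 + k(2224) = -1049885 + 2*2224*(-903 + 2224) = -1049885 + 2*2224*1321 = -1049885 + 5875808 = 4825923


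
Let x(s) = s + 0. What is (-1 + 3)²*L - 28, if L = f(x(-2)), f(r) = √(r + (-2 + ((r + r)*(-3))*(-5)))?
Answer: -28 + 32*I ≈ -28.0 + 32.0*I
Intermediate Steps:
x(s) = s
f(r) = √(-2 + 31*r) (f(r) = √(r + (-2 + ((2*r)*(-3))*(-5))) = √(r + (-2 - 6*r*(-5))) = √(r + (-2 + 30*r)) = √(-2 + 31*r))
L = 8*I (L = √(-2 + 31*(-2)) = √(-2 - 62) = √(-64) = 8*I ≈ 8.0*I)
(-1 + 3)²*L - 28 = (-1 + 3)²*(8*I) - 28 = 2²*(8*I) - 28 = 4*(8*I) - 28 = 32*I - 28 = -28 + 32*I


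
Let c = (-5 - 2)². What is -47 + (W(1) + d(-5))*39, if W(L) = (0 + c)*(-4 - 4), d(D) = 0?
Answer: -15335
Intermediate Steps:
c = 49 (c = (-7)² = 49)
W(L) = -392 (W(L) = (0 + 49)*(-4 - 4) = 49*(-8) = -392)
-47 + (W(1) + d(-5))*39 = -47 + (-392 + 0)*39 = -47 - 392*39 = -47 - 15288 = -15335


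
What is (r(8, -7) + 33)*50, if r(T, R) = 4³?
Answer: 4850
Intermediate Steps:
r(T, R) = 64
(r(8, -7) + 33)*50 = (64 + 33)*50 = 97*50 = 4850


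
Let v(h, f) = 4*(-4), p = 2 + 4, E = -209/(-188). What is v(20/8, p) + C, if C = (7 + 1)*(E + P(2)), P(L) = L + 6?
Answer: 2674/47 ≈ 56.894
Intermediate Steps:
E = 209/188 (E = -209*(-1/188) = 209/188 ≈ 1.1117)
P(L) = 6 + L
p = 6
C = 3426/47 (C = (7 + 1)*(209/188 + (6 + 2)) = 8*(209/188 + 8) = 8*(1713/188) = 3426/47 ≈ 72.894)
v(h, f) = -16
v(20/8, p) + C = -16 + 3426/47 = 2674/47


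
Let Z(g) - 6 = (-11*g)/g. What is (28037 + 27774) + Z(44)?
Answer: 55806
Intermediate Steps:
Z(g) = -5 (Z(g) = 6 + (-11*g)/g = 6 - 11 = -5)
(28037 + 27774) + Z(44) = (28037 + 27774) - 5 = 55811 - 5 = 55806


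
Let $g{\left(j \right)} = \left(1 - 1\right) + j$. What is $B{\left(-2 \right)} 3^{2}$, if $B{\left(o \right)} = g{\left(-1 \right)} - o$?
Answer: $9$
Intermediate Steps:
$g{\left(j \right)} = j$ ($g{\left(j \right)} = 0 + j = j$)
$B{\left(o \right)} = -1 - o$
$B{\left(-2 \right)} 3^{2} = \left(-1 - -2\right) 3^{2} = \left(-1 + 2\right) 9 = 1 \cdot 9 = 9$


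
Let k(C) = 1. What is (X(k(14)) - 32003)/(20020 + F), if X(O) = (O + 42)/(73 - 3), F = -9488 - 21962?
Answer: 2240167/800100 ≈ 2.7999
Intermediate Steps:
F = -31450
X(O) = ⅗ + O/70 (X(O) = (42 + O)/70 = (42 + O)*(1/70) = ⅗ + O/70)
(X(k(14)) - 32003)/(20020 + F) = ((⅗ + (1/70)*1) - 32003)/(20020 - 31450) = ((⅗ + 1/70) - 32003)/(-11430) = (43/70 - 32003)*(-1/11430) = -2240167/70*(-1/11430) = 2240167/800100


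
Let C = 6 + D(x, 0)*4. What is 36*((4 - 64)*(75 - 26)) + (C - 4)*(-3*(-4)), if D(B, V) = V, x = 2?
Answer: -105816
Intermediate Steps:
C = 6 (C = 6 + 0*4 = 6 + 0 = 6)
36*((4 - 64)*(75 - 26)) + (C - 4)*(-3*(-4)) = 36*((4 - 64)*(75 - 26)) + (6 - 4)*(-3*(-4)) = 36*(-60*49) + 2*12 = 36*(-2940) + 24 = -105840 + 24 = -105816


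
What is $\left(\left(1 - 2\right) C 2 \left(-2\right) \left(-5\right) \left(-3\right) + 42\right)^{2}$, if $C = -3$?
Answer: $19044$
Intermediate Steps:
$\left(\left(1 - 2\right) C 2 \left(-2\right) \left(-5\right) \left(-3\right) + 42\right)^{2} = \left(\left(1 - 2\right) \left(-3\right) 2 \left(-2\right) \left(-5\right) \left(-3\right) + 42\right)^{2} = \left(- \left(-6\right) \left(-2\right) \left(-5\right) \left(-3\right) + 42\right)^{2} = \left(\left(-1\right) 12 \left(-5\right) \left(-3\right) + 42\right)^{2} = \left(\left(-12\right) \left(-5\right) \left(-3\right) + 42\right)^{2} = \left(60 \left(-3\right) + 42\right)^{2} = \left(-180 + 42\right)^{2} = \left(-138\right)^{2} = 19044$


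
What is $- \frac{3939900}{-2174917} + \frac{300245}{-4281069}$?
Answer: $\frac{16213975798435}{9310969746273} \approx 1.7414$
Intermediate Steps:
$- \frac{3939900}{-2174917} + \frac{300245}{-4281069} = \left(-3939900\right) \left(- \frac{1}{2174917}\right) + 300245 \left(- \frac{1}{4281069}\right) = \frac{3939900}{2174917} - \frac{300245}{4281069} = \frac{16213975798435}{9310969746273}$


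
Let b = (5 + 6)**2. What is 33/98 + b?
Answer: 11891/98 ≈ 121.34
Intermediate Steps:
b = 121 (b = 11**2 = 121)
33/98 + b = 33/98 + 121 = 11891/98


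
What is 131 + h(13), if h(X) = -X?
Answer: 118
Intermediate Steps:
131 + h(13) = 131 - 1*13 = 131 - 13 = 118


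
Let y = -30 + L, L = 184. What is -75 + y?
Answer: 79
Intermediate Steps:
y = 154 (y = -30 + 184 = 154)
-75 + y = -75 + 154 = 79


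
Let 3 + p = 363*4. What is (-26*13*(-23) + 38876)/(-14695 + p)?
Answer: -23325/6623 ≈ -3.5218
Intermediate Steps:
p = 1449 (p = -3 + 363*4 = -3 + 1452 = 1449)
(-26*13*(-23) + 38876)/(-14695 + p) = (-26*13*(-23) + 38876)/(-14695 + 1449) = (-338*(-23) + 38876)/(-13246) = (7774 + 38876)*(-1/13246) = 46650*(-1/13246) = -23325/6623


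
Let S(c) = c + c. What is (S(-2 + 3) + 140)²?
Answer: 20164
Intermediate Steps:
S(c) = 2*c
(S(-2 + 3) + 140)² = (2*(-2 + 3) + 140)² = (2*1 + 140)² = (2 + 140)² = 142² = 20164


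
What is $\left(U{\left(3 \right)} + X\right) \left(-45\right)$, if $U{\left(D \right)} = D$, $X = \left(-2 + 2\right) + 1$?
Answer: $-180$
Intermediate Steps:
$X = 1$ ($X = 0 + 1 = 1$)
$\left(U{\left(3 \right)} + X\right) \left(-45\right) = \left(3 + 1\right) \left(-45\right) = 4 \left(-45\right) = -180$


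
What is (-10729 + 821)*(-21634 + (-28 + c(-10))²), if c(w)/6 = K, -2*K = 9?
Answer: 184377972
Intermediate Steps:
K = -9/2 (K = -½*9 = -9/2 ≈ -4.5000)
c(w) = -27 (c(w) = 6*(-9/2) = -27)
(-10729 + 821)*(-21634 + (-28 + c(-10))²) = (-10729 + 821)*(-21634 + (-28 - 27)²) = -9908*(-21634 + (-55)²) = -9908*(-21634 + 3025) = -9908*(-18609) = 184377972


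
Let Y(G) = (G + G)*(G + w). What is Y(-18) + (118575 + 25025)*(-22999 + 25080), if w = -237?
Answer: 298840780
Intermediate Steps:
Y(G) = 2*G*(-237 + G) (Y(G) = (G + G)*(G - 237) = (2*G)*(-237 + G) = 2*G*(-237 + G))
Y(-18) + (118575 + 25025)*(-22999 + 25080) = 2*(-18)*(-237 - 18) + (118575 + 25025)*(-22999 + 25080) = 2*(-18)*(-255) + 143600*2081 = 9180 + 298831600 = 298840780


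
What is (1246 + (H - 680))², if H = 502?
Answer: 1140624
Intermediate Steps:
(1246 + (H - 680))² = (1246 + (502 - 680))² = (1246 - 178)² = 1068² = 1140624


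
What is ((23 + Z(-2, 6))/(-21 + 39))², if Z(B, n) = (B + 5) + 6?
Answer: 256/81 ≈ 3.1605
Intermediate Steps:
Z(B, n) = 11 + B (Z(B, n) = (5 + B) + 6 = 11 + B)
((23 + Z(-2, 6))/(-21 + 39))² = ((23 + (11 - 2))/(-21 + 39))² = ((23 + 9)/18)² = (32*(1/18))² = (16/9)² = 256/81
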